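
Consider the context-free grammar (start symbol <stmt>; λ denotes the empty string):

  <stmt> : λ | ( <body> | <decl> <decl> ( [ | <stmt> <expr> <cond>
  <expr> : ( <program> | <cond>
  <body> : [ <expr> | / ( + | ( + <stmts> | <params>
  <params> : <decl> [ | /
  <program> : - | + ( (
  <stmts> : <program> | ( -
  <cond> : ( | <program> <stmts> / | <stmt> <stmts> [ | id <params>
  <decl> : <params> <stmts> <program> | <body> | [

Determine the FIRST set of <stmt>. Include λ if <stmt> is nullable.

<stmt> : λ contributes λ.
<stmt> : ( <body> contributes {(}.
From <stmt> : <decl> <decl> ( [: add FIRST(<decl>) = { (, /, [ }.
From <stmt> : <stmt> <expr> <cond>: <stmt> nullable, take FIRST(<stmt>) ∪ FIRST(<expr>) = { (, +, -, /, [, id }.
Union: FIRST(<stmt>) = { (, +, -, /, [, id, λ }.

{ (, +, -, /, [, id, λ }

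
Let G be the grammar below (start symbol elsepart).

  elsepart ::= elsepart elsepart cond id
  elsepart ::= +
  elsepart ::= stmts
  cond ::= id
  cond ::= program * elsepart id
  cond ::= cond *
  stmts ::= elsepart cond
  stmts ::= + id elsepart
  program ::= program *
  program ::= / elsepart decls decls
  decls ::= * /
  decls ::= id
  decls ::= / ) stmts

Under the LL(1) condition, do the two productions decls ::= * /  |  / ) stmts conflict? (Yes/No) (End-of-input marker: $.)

No

FIRST(* /) = { * } and FIRST(/ ) stmts) = { / }.
The FIRST sets are disjoint and neither alternative is nullable — no conflict.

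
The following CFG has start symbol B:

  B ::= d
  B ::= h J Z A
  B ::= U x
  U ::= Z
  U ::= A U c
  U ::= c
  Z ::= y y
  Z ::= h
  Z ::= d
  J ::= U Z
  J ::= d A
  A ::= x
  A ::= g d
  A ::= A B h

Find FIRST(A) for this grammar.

{ g, x }

A ::= x contributes {x}.
A ::= g d contributes {g}.
From A ::= A B h: add FIRST(A) = { g, x }.
Union: FIRST(A) = { g, x }.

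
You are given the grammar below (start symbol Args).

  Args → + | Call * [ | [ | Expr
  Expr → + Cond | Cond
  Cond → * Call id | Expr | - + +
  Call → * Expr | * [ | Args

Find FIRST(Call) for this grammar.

{ *, +, -, [ }

Call → * Expr contributes {*}.
Call → * [ contributes {*}.
From Call → Args: add FIRST(Args) = { *, +, -, [ }.
Union: FIRST(Call) = { *, +, -, [ }.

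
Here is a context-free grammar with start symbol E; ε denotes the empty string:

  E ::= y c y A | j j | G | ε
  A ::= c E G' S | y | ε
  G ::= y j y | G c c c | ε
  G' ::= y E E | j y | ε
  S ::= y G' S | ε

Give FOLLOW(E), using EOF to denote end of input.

E is the start symbol, so EOF ∈ FOLLOW(E).
In A ::= c E G' S: add FIRST(G' S)\{ε} = { j, y }.
  Since G' S is nullable, also add FOLLOW(A) = { EOF, c, j, y }.
In G' ::= y E E: add FIRST(E)\{ε} = { c, j, y }.
  Since E is nullable, also add FOLLOW(G') = { EOF, c, j, y }.
In G' ::= y E E: E is at the end, add FOLLOW(G') = { EOF, c, j, y }.
Union: FOLLOW(E) = { EOF, c, j, y }.

{ EOF, c, j, y }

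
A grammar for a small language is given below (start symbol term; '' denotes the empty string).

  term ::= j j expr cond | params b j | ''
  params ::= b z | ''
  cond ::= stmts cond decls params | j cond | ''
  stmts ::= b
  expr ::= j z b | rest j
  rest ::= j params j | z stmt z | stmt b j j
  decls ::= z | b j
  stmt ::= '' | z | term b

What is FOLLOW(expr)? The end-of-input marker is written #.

In term ::= j j expr cond: add FIRST(cond)\{''} = { b, j }.
  Since cond is nullable, also add FOLLOW(term) = { #, b }.
Union: FOLLOW(expr) = { #, b, j }.

{ #, b, j }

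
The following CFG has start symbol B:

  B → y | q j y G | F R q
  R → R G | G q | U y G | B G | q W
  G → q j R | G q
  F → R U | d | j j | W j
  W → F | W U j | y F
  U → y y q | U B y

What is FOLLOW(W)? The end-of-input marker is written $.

{ $, j, q, y }

In R → q W: W is at the end, add FOLLOW(R) = { $, q, y }.
In F → W j: add FIRST(j) = { j }.
In W → W U j: add FIRST(U j) = { y }.
Union: FOLLOW(W) = { $, j, q, y }.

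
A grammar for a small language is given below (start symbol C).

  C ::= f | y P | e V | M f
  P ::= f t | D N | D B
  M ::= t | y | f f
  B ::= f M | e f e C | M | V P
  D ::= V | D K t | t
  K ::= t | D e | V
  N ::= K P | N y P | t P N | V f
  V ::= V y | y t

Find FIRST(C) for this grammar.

{ e, f, t, y }

C ::= f contributes {f}.
C ::= y P contributes {y}.
C ::= e V contributes {e}.
From C ::= M f: add FIRST(M) = { f, t, y }.
Union: FIRST(C) = { e, f, t, y }.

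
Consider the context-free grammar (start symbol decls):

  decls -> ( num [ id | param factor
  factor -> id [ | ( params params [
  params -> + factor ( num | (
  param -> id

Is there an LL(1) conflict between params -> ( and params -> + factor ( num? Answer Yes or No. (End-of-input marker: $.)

FIRST(() = { ( } and FIRST(+ factor ( num) = { + }.
The FIRST sets are disjoint and neither alternative is nullable — no conflict.

No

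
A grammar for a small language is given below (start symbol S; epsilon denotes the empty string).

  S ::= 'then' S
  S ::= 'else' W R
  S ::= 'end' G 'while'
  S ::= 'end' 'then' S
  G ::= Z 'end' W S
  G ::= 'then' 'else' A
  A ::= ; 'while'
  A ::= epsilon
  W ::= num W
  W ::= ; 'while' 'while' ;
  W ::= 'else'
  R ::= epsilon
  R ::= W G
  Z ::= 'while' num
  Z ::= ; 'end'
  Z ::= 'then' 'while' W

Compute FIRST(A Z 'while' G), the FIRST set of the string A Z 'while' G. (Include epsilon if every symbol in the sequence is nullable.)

{ 'then', 'while', ; }

Add FIRST(A)\{epsilon} = { ; }; A is nullable, continue.
Add FIRST(Z) = { 'then', 'while', ; }; Z is not nullable, stop.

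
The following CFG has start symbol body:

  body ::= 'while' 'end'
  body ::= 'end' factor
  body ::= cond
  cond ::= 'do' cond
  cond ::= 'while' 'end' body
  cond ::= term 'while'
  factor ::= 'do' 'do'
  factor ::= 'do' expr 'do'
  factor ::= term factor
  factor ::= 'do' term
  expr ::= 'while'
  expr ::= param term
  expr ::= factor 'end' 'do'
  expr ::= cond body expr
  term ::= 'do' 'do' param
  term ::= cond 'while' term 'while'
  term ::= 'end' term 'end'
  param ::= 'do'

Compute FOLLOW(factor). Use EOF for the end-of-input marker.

In body ::= 'end' factor: factor is at the end, add FOLLOW(body) = { EOF, 'do', 'end', 'while' }.
In factor ::= term factor: factor is at the end, add FOLLOW(factor) = { EOF, 'do', 'end', 'while' }.
In expr ::= factor 'end' 'do': add FIRST('end' 'do') = { 'end' }.
Union: FOLLOW(factor) = { EOF, 'do', 'end', 'while' }.

{ EOF, 'do', 'end', 'while' }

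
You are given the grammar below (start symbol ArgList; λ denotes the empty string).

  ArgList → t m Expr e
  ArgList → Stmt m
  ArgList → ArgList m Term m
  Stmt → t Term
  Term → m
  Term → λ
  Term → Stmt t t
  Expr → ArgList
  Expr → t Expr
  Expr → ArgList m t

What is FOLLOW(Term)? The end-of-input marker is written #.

In ArgList → ArgList m Term m: add FIRST(m) = { m }.
In Stmt → t Term: Term is at the end, add FOLLOW(Stmt) = { m, t }.
Union: FOLLOW(Term) = { m, t }.

{ m, t }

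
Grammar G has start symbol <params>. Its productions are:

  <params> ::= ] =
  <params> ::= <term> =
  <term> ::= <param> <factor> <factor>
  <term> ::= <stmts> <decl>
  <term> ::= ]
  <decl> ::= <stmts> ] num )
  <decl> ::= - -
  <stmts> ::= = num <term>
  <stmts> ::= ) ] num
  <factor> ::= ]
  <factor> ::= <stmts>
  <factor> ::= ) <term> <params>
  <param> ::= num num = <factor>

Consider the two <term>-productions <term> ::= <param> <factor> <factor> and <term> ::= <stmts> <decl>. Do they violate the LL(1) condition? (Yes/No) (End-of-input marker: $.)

No

FIRST(<param> <factor> <factor>) = { num } and FIRST(<stmts> <decl>) = { ), = }.
The FIRST sets are disjoint and neither alternative is nullable — no conflict.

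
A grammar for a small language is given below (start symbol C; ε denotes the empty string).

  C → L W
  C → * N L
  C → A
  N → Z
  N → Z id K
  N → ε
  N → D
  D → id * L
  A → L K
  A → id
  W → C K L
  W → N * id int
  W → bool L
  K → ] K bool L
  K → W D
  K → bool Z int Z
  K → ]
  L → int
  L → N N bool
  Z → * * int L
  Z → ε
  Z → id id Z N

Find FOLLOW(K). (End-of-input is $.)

In N → Z id K: K is at the end, add FOLLOW(N) = { $, *, ], bool, id, int }.
In A → L K: K is at the end, add FOLLOW(A) = { $, *, ], bool, id, int }.
In W → C K L: add FIRST(L) = { *, bool, id, int }.
In K → ] K bool L: add FIRST(bool L) = { bool }.
Union: FOLLOW(K) = { $, *, ], bool, id, int }.

{ $, *, ], bool, id, int }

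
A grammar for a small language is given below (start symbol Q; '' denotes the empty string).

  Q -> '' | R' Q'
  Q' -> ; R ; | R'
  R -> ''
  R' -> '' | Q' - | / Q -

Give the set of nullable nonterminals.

Directly nullable (have an ''-production): Q, R, R'.
Q' -> R' with every symbol nullable, so Q' is nullable.

{ Q, Q', R, R' }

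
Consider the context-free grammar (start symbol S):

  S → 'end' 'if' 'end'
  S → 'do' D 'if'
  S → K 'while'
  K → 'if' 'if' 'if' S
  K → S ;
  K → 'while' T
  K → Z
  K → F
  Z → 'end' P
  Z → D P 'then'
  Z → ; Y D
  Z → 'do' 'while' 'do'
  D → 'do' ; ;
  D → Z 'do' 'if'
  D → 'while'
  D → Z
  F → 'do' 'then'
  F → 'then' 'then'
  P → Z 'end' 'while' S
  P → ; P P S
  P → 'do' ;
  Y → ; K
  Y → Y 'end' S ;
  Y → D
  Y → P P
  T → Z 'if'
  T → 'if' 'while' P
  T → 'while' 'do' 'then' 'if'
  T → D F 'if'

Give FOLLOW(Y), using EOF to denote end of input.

{ 'do', 'end', 'while', ; }

In Z → ; Y D: add FIRST(D) = { 'do', 'end', 'while', ; }.
In Y → Y 'end' S ;: add FIRST('end' S ;) = { 'end' }.
Union: FOLLOW(Y) = { 'do', 'end', 'while', ; }.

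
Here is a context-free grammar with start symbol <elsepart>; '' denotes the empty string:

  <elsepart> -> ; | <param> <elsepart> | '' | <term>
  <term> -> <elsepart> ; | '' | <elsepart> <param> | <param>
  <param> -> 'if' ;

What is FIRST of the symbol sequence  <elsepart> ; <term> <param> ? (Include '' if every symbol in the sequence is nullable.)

{ 'if', ; }

Add FIRST(<elsepart>)\{''} = { 'if', ; }; <elsepart> is nullable, continue.
; is a terminal; add {;} and stop.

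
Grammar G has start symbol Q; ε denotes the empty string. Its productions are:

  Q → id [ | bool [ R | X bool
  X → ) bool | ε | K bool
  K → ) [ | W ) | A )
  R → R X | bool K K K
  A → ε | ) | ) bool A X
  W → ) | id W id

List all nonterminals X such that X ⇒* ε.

Directly nullable (have an ε-production): X, A.
No other nonterminal has a production whose RHS symbols are all nullable.

{ A, X }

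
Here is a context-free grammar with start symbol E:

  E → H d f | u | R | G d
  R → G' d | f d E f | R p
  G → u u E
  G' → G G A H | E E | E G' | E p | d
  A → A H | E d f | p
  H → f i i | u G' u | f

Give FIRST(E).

From E → H d f: add FIRST(H) = { f, u }.
E → u contributes {u}.
From E → R: add FIRST(R) = { d, f, u }.
From E → G d: add FIRST(G) = { u }.
Union: FIRST(E) = { d, f, u }.

{ d, f, u }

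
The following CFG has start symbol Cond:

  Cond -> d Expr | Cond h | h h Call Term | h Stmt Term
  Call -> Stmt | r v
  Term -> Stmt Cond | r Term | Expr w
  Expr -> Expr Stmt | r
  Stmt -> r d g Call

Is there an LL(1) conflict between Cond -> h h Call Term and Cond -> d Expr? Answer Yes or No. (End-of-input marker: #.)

No

FIRST(h h Call Term) = { h } and FIRST(d Expr) = { d }.
The FIRST sets are disjoint and neither alternative is nullable — no conflict.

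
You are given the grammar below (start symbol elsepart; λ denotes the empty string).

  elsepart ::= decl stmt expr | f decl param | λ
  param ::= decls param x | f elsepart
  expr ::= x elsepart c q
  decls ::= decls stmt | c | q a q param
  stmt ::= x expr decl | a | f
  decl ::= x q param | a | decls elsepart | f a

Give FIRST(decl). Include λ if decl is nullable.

{ a, c, f, q, x }

decl ::= x q param contributes {x}.
decl ::= a contributes {a}.
From decl ::= decls elsepart: add FIRST(decls) = { c, q }.
decl ::= f a contributes {f}.
Union: FIRST(decl) = { a, c, f, q, x }.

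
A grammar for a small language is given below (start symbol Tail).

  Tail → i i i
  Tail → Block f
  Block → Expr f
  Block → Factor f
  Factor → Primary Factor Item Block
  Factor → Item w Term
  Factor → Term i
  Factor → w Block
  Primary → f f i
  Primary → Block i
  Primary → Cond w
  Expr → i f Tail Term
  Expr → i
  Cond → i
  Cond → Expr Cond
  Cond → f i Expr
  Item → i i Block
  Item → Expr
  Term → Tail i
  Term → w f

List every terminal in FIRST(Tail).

Tail → i i i contributes {i}.
From Tail → Block f: add FIRST(Block) = { f, i, w }.
Union: FIRST(Tail) = { f, i, w }.

{ f, i, w }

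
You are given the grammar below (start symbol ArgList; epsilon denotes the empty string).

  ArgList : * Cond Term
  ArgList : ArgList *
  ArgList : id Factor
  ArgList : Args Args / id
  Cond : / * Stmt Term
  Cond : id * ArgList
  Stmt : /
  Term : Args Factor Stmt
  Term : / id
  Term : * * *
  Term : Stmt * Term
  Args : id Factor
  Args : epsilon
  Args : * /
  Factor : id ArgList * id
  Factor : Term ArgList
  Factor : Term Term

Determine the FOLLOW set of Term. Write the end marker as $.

In ArgList : * Cond Term: Term is at the end, add FOLLOW(ArgList) = { $, *, /, id }.
In Cond : / * Stmt Term: Term is at the end, add FOLLOW(Cond) = { *, /, id }.
In Term : Stmt * Term: Term is at the end, add FOLLOW(Term) = { $, *, /, id }.
In Factor : Term ArgList: add FIRST(ArgList) = { *, /, id }.
In Factor : Term Term: add FIRST(Term) = { *, /, id }.
In Factor : Term Term: Term is at the end, add FOLLOW(Factor) = { $, *, /, id }.
Union: FOLLOW(Term) = { $, *, /, id }.

{ $, *, /, id }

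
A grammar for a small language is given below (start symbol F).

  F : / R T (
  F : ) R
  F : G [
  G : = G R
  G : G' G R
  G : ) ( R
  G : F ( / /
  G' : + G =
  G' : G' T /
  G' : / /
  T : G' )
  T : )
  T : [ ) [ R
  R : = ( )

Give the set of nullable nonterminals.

{ } (none)

No nonterminal has an empty production or an RHS whose symbols are all nullable.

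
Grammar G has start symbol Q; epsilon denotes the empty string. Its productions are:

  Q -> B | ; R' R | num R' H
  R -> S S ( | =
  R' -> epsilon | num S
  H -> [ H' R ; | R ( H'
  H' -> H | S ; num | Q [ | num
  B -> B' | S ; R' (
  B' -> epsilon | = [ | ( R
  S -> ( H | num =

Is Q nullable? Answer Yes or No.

Yes

Q -> B and each of B is nullable, so Q ⇒* epsilon.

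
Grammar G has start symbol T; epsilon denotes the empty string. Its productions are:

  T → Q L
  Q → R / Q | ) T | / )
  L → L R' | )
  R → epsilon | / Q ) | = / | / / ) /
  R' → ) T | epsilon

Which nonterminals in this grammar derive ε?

{ R, R' }

Directly nullable (have an epsilon-production): R, R'.
No other nonterminal has a production whose RHS symbols are all nullable.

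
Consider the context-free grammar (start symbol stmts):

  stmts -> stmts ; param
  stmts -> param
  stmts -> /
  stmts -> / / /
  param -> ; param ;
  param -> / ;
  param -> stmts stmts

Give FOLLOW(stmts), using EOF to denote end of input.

stmts is the start symbol, so EOF ∈ FOLLOW(stmts).
In stmts -> stmts ; param: add FIRST(; param) = { ; }.
In param -> stmts stmts: add FIRST(stmts) = { /, ; }.
In param -> stmts stmts: stmts is at the end, add FOLLOW(param) = { EOF, /, ; }.
Union: FOLLOW(stmts) = { EOF, /, ; }.

{ EOF, /, ; }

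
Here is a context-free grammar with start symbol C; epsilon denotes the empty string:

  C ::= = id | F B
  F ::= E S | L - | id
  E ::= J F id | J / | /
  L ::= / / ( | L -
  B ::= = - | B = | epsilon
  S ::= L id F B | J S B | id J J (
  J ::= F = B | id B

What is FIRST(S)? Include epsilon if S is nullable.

From S ::= L id F B: add FIRST(L) = { / }.
From S ::= J S B: add FIRST(J) = { /, id }.
S ::= id J J ( contributes {id}.
Union: FIRST(S) = { /, id }.

{ /, id }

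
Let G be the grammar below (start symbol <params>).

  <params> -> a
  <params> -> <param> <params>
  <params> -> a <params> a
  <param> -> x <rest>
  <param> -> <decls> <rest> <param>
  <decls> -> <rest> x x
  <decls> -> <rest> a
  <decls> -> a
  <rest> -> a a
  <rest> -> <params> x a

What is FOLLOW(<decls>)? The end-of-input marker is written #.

{ a, x }

In <param> -> <decls> <rest> <param>: add FIRST(<rest> <param>) = { a, x }.
Union: FOLLOW(<decls>) = { a, x }.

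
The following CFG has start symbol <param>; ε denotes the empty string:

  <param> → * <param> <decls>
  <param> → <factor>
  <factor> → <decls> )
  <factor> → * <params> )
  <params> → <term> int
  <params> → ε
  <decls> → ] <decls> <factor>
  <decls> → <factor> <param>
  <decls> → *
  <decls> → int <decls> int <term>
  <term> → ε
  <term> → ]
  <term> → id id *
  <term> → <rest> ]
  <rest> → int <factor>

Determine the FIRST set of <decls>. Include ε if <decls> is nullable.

{ *, ], int }

<decls> → ] <decls> <factor> contributes {]}.
From <decls> → <factor> <param>: add FIRST(<factor>) = { *, ], int }.
<decls> → * contributes {*}.
<decls> → int <decls> int <term> contributes {int}.
Union: FIRST(<decls>) = { *, ], int }.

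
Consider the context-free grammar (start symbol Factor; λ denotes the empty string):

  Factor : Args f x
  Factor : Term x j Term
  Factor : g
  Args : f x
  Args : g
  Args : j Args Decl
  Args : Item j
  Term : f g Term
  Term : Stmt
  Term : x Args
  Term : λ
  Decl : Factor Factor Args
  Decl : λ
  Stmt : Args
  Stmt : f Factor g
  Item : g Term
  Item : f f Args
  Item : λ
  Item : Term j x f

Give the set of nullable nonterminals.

{ Decl, Item, Term }

Directly nullable (have an λ-production): Term, Decl, Item.
No other nonterminal has a production whose RHS symbols are all nullable.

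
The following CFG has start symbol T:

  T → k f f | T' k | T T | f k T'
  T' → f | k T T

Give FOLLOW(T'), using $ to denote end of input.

{ $, f, k }

In T → T' k: add FIRST(k) = { k }.
In T → f k T': T' is at the end, add FOLLOW(T) = { $, f, k }.
Union: FOLLOW(T') = { $, f, k }.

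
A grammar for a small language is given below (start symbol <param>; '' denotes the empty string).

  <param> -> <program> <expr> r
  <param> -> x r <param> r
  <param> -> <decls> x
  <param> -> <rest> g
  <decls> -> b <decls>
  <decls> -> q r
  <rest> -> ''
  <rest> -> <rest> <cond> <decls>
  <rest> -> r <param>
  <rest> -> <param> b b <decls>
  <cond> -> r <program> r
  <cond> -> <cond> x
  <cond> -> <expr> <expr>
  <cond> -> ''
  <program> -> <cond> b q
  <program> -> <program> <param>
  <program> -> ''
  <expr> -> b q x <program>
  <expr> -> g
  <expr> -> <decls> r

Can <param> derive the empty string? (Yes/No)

Nullable nonterminals: <cond>, <program>, <rest>.
No production of <param> has an RHS whose symbols are all nullable, so <param> is not nullable.

No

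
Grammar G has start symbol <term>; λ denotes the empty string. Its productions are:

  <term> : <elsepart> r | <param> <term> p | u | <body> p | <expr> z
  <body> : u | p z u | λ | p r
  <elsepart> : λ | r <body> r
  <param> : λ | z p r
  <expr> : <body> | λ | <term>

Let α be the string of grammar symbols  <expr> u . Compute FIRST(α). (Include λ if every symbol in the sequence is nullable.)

Add FIRST(<expr>)\{λ} = { p, r, u, z }; <expr> is nullable, continue.
u is a terminal; add {u} and stop.

{ p, r, u, z }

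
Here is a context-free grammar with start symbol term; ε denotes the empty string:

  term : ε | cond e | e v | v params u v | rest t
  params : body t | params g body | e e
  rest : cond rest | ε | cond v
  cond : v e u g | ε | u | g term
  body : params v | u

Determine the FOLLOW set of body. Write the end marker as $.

In params : body t: add FIRST(t) = { t }.
In params : params g body: body is at the end, add FOLLOW(params) = { g, u, v }.
Union: FOLLOW(body) = { g, t, u, v }.

{ g, t, u, v }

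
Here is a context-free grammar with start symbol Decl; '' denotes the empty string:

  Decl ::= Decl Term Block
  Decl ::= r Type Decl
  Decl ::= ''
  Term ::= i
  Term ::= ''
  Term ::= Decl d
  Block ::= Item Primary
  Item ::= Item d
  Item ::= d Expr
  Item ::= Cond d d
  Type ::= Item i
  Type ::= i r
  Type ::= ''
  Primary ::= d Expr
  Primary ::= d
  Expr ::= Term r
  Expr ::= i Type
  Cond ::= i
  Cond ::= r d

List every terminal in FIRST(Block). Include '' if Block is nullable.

{ d, i, r }

From Block ::= Item Primary: add FIRST(Item) = { d, i, r }.
Union: FIRST(Block) = { d, i, r }.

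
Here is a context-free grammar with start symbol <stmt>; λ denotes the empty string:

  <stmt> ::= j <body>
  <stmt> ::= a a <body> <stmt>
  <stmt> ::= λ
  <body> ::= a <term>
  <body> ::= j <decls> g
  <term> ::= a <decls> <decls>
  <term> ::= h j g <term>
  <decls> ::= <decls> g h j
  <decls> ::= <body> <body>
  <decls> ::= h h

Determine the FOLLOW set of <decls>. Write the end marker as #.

{ #, a, g, h, j }

In <body> ::= j <decls> g: add FIRST(g) = { g }.
In <term> ::= a <decls> <decls>: add FIRST(<decls>) = { a, h, j }.
In <term> ::= a <decls> <decls>: <decls> is at the end, add FOLLOW(<term>) = { #, a, g, h, j }.
In <decls> ::= <decls> g h j: add FIRST(g h j) = { g }.
Union: FOLLOW(<decls>) = { #, a, g, h, j }.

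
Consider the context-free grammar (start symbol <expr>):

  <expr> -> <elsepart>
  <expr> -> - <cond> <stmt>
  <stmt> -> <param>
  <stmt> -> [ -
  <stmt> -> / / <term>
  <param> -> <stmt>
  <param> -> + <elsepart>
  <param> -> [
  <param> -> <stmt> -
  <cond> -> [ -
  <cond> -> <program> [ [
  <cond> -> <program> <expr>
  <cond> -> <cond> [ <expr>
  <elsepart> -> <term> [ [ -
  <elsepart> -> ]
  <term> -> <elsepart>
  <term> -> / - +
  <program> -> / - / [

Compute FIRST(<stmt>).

{ +, /, [ }

From <stmt> -> <param>: add FIRST(<param>) = { +, /, [ }.
<stmt> -> [ - contributes {[}.
<stmt> -> / / <term> contributes {/}.
Union: FIRST(<stmt>) = { +, /, [ }.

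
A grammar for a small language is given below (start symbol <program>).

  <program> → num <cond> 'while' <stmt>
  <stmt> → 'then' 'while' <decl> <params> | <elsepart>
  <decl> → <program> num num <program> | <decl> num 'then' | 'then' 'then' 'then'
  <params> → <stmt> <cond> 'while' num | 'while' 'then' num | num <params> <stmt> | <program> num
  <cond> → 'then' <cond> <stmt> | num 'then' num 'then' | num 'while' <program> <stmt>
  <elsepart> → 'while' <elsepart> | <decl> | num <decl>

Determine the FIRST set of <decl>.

From <decl> → <program> num num <program>: add FIRST(<program>) = { num }.
From <decl> → <decl> num 'then': add FIRST(<decl>) = { 'then', num }.
<decl> → 'then' 'then' 'then' contributes {'then'}.
Union: FIRST(<decl>) = { 'then', num }.

{ 'then', num }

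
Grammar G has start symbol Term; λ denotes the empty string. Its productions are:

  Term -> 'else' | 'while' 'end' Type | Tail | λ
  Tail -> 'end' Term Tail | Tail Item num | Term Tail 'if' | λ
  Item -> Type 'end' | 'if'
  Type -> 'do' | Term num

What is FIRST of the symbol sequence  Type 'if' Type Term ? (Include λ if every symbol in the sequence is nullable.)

{ 'do', 'else', 'end', 'if', 'while', num }

Add FIRST(Type) = { 'do', 'else', 'end', 'if', 'while', num }; Type is not nullable, stop.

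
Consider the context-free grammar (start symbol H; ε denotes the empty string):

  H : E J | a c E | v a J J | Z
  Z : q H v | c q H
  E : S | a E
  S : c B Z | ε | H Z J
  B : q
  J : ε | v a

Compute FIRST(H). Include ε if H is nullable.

From H : E J: E, J nullable, take FIRST(E) ∪ FIRST(J) = { a, c, q, v }; also ε since the whole RHS is nullable.
H : a c E contributes {a}.
H : v a J J contributes {v}.
From H : Z: add FIRST(Z) = { c, q }.
Union: FIRST(H) = { a, c, q, v, ε }.

{ a, c, q, v, ε }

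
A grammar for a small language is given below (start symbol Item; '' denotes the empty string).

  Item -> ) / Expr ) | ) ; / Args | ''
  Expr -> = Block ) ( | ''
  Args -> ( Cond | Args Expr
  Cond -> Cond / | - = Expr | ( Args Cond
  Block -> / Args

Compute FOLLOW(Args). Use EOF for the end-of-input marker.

In Item -> ) ; / Args: Args is at the end, add FOLLOW(Item) = { EOF }.
In Args -> Args Expr: add FIRST(Expr)\{''} = { = }.
  Since Expr is nullable, also add FOLLOW(Args) = { EOF, (, ), -, = }.
In Cond -> ( Args Cond: add FIRST(Cond) = { (, - }.
In Block -> / Args: Args is at the end, add FOLLOW(Block) = { ) }.
Union: FOLLOW(Args) = { EOF, (, ), -, = }.

{ EOF, (, ), -, = }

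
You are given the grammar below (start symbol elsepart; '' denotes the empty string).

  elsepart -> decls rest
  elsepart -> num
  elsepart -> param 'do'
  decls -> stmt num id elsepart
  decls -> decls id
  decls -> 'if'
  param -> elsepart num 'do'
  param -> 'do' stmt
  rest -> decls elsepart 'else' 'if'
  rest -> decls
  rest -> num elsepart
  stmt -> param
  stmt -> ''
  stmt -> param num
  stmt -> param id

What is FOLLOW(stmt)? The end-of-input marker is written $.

In decls -> stmt num id elsepart: add FIRST(num id elsepart) = { num }.
In param -> 'do' stmt: stmt is at the end, add FOLLOW(param) = { 'do', id, num }.
Union: FOLLOW(stmt) = { 'do', id, num }.

{ 'do', id, num }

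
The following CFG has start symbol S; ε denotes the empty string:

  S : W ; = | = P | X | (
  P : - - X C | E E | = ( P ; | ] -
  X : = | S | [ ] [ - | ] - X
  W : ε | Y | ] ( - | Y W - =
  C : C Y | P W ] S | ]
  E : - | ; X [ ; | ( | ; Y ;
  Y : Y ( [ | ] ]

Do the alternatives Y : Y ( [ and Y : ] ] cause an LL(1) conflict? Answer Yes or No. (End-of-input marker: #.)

FIRST(Y ( [) = { ] } and FIRST(] ]) = { ] }.
Both contain ], so the two alternatives are not disjoint — LL(1) conflict.

Yes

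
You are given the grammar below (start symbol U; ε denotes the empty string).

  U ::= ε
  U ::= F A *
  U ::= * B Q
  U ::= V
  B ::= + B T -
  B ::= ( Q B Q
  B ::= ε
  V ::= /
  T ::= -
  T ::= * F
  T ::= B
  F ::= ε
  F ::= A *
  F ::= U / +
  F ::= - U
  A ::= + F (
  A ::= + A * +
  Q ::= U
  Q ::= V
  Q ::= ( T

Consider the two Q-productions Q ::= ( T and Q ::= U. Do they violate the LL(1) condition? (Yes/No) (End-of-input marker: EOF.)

Yes

FIRST(( T) = { ( } and FIRST(U) = { *, +, -, /, ε }.
The second alternative is nullable and FOLLOW(Q) = { EOF, (, *, +, -, / } shares ( with FIRST of the first — conflict.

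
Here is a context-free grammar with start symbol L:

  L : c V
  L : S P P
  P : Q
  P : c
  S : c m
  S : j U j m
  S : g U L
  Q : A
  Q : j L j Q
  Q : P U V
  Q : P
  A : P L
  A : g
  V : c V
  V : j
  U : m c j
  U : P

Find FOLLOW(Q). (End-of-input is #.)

{ #, c, g, j, m }

In P : Q: Q is at the end, add FOLLOW(P) = { #, c, g, j, m }.
In Q : j L j Q: Q is at the end, add FOLLOW(Q) = { #, c, g, j, m }.
Union: FOLLOW(Q) = { #, c, g, j, m }.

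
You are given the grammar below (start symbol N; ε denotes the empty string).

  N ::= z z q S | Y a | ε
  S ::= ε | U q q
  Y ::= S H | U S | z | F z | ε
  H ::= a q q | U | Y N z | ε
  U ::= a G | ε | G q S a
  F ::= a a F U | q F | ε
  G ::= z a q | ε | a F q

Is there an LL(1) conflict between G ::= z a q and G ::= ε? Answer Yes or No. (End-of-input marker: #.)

Yes

FIRST(z a q) = { z } and FIRST(ε) = { ε }.
The second alternative is nullable and FOLLOW(G) = { a, q, z } shares z with FIRST of the first — conflict.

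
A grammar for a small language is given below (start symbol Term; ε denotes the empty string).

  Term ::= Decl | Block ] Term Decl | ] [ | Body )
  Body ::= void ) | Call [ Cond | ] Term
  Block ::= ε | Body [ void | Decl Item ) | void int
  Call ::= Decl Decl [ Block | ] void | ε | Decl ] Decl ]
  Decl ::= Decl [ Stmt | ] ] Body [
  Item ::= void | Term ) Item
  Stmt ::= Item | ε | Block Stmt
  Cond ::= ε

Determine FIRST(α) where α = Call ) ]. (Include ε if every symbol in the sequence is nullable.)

Add FIRST(Call)\{ε} = { ] }; Call is nullable, continue.
) is a terminal; add {)} and stop.

{ ), ] }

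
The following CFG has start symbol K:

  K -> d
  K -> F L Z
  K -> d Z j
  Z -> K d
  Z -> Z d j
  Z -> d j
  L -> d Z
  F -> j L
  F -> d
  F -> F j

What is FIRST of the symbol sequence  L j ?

Add FIRST(L) = { d }; L is not nullable, stop.

{ d }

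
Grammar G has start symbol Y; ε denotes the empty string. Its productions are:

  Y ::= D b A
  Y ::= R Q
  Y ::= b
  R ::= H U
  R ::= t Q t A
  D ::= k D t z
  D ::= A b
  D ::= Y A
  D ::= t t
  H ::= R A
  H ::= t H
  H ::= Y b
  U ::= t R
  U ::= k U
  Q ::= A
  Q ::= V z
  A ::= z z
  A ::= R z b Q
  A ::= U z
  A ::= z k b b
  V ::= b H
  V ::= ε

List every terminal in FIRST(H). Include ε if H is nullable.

{ b, k, t, z }

From H ::= R A: add FIRST(R) = { b, k, t, z }.
H ::= t H contributes {t}.
From H ::= Y b: add FIRST(Y) = { b, k, t, z }.
Union: FIRST(H) = { b, k, t, z }.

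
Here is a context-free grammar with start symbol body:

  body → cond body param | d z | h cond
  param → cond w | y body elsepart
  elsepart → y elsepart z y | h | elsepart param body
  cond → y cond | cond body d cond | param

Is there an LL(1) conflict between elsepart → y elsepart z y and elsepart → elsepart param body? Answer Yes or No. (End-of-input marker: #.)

FIRST(y elsepart z y) = { y } and FIRST(elsepart param body) = { h, y }.
Both contain y, so the two alternatives are not disjoint — LL(1) conflict.

Yes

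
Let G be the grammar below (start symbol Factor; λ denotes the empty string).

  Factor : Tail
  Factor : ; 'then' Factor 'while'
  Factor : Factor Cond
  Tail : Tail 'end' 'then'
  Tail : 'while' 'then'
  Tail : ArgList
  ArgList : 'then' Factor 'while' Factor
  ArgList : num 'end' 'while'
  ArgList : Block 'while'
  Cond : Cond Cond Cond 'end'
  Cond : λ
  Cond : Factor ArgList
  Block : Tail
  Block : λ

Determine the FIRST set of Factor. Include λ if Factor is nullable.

{ 'then', 'while', ;, num }

From Factor : Tail: add FIRST(Tail) = { 'then', 'while', num }.
Factor : ; 'then' Factor 'while' contributes {;}.
From Factor : Factor Cond: add FIRST(Factor) = { 'then', 'while', ;, num }.
Union: FIRST(Factor) = { 'then', 'while', ;, num }.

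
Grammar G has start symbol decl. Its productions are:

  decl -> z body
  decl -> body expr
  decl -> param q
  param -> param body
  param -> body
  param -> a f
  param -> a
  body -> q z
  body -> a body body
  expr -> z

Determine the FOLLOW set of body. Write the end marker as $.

{ $, a, q, z }

In decl -> z body: body is at the end, add FOLLOW(decl) = { $ }.
In decl -> body expr: add FIRST(expr) = { z }.
In param -> param body: body is at the end, add FOLLOW(param) = { a, q }.
In param -> body: body is at the end, add FOLLOW(param) = { a, q }.
In body -> a body body: add FIRST(body) = { a, q }.
In body -> a body body: body is at the end, add FOLLOW(body) = { $, a, q, z }.
Union: FOLLOW(body) = { $, a, q, z }.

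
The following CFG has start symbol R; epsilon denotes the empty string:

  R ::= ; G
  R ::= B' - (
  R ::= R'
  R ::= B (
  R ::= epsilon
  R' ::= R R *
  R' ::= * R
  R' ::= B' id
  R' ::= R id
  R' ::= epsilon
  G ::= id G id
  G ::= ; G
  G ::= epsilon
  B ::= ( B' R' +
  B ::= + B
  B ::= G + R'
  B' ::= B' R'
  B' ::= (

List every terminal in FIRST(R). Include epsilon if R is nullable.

R ::= ; G contributes {;}.
From R ::= B' - (: add FIRST(B') = { ( }.
From R ::= R': add FIRST(R') = { (, *, +, ;, id, epsilon } (including epsilon since R' is nullable).
From R ::= B (: add FIRST(B) = { (, +, ;, id }.
R ::= epsilon contributes epsilon.
Union: FIRST(R) = { (, *, +, ;, id, epsilon }.

{ (, *, +, ;, id, epsilon }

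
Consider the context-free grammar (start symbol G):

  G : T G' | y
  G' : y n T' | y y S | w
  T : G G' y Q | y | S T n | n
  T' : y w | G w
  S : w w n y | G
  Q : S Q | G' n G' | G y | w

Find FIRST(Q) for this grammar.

{ n, w, y }

From Q : S Q: add FIRST(S) = { n, w, y }.
From Q : G' n G': add FIRST(G') = { w, y }.
From Q : G y: add FIRST(G) = { n, w, y }.
Q : w contributes {w}.
Union: FIRST(Q) = { n, w, y }.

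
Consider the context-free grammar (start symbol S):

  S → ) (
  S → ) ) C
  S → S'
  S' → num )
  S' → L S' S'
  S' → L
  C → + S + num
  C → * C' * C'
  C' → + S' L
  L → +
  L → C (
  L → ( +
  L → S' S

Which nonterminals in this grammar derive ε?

{ } (none)

No nonterminal has an empty production or an RHS whose symbols are all nullable.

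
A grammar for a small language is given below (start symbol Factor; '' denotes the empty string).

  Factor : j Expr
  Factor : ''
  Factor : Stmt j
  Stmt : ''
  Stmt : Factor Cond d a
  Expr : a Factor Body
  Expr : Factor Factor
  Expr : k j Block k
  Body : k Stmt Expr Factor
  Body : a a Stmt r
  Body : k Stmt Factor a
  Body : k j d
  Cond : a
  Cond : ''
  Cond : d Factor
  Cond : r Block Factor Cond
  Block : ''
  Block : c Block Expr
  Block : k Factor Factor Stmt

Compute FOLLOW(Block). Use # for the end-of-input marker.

In Expr : k j Block k: add FIRST(k) = { k }.
In Cond : r Block Factor Cond: add FIRST(Factor Cond)\{''} = { a, d, j, r }.
  Since Factor Cond is nullable, also add FOLLOW(Cond) = { d }.
In Block : c Block Expr: add FIRST(Expr)\{''} = { a, d, j, k, r }.
  Since Expr is nullable, also add FOLLOW(Block) = { a, d, j, k, r }.
Union: FOLLOW(Block) = { a, d, j, k, r }.

{ a, d, j, k, r }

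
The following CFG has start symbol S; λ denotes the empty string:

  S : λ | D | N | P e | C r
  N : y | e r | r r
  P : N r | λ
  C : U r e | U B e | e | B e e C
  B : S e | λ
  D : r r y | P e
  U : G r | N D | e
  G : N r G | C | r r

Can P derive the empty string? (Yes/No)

Yes

P has an λ-production, so P ⇒ λ.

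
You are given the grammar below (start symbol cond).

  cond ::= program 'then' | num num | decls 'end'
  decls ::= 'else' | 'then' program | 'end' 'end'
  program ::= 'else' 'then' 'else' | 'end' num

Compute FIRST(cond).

From cond ::= program 'then': add FIRST(program) = { 'else', 'end' }.
cond ::= num num contributes {num}.
From cond ::= decls 'end': add FIRST(decls) = { 'else', 'end', 'then' }.
Union: FIRST(cond) = { 'else', 'end', 'then', num }.

{ 'else', 'end', 'then', num }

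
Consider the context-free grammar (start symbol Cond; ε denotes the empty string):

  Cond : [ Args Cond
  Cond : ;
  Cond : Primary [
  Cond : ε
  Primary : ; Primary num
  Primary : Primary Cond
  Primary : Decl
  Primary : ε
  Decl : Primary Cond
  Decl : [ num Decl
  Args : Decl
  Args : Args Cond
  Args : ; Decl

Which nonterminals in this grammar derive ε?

Directly nullable (have an ε-production): Cond, Primary.
Args : Decl with every symbol nullable, so Args is nullable.
Decl : Primary Cond with every symbol nullable, so Decl is nullable.

{ Args, Cond, Decl, Primary }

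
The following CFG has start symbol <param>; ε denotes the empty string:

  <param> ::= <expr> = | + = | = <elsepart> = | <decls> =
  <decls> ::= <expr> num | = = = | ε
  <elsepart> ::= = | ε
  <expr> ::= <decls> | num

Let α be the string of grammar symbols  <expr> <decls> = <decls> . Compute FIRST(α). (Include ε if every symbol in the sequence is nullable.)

{ =, num }

Add FIRST(<expr>)\{ε} = { =, num }; <expr> is nullable, continue.
Add FIRST(<decls>)\{ε} = { =, num }; <decls> is nullable, continue.
= is a terminal; add {=} and stop.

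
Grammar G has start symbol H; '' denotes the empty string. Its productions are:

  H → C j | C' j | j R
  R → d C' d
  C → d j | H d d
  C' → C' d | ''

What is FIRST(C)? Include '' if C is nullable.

C → d j contributes {d}.
From C → H d d: add FIRST(H) = { d, j }.
Union: FIRST(C) = { d, j }.

{ d, j }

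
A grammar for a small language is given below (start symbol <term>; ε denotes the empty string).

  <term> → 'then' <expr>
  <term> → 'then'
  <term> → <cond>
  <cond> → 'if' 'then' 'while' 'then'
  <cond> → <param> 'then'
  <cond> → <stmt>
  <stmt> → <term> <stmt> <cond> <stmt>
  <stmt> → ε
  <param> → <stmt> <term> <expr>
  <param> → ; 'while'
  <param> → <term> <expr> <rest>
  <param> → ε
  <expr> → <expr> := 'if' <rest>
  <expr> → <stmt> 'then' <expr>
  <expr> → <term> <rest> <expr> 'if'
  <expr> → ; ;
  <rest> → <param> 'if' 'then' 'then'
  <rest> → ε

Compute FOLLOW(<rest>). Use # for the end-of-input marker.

{ #, 'if', 'then', :=, ; }

In <param> → <term> <expr> <rest>: <rest> is at the end, add FOLLOW(<param>) = { 'if', 'then' }.
In <expr> → <expr> := 'if' <rest>: <rest> is at the end, add FOLLOW(<expr>) = { #, 'if', 'then', :=, ; }.
In <expr> → <term> <rest> <expr> 'if': add FIRST(<expr> 'if') = { 'if', 'then', ; }.
Union: FOLLOW(<rest>) = { #, 'if', 'then', :=, ; }.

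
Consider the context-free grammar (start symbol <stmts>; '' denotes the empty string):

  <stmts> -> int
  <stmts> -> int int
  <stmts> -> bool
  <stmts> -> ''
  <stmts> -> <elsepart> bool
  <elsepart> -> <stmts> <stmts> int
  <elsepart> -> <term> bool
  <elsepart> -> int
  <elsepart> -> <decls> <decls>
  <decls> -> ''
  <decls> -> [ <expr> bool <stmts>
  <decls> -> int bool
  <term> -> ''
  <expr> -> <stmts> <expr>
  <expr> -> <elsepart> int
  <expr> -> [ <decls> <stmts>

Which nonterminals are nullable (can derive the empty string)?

Directly nullable (have an ''-production): <stmts>, <decls>, <term>.
<elsepart> -> <decls> <decls> with every symbol nullable, so <elsepart> is nullable.
No other nonterminal has a production whose RHS symbols are all nullable.

{ <decls>, <elsepart>, <stmts>, <term> }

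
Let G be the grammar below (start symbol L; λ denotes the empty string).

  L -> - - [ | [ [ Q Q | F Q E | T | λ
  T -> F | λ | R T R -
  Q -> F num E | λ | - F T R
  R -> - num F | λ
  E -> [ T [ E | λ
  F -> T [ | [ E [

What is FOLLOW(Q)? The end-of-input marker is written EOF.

In L -> [ [ Q Q: add FIRST(Q)\{λ} = { -, [ }.
  Since Q is nullable, also add FOLLOW(L) = { EOF }.
In L -> [ [ Q Q: Q is at the end, add FOLLOW(L) = { EOF }.
In L -> F Q E: add FIRST(E)\{λ} = { [ }.
  Since E is nullable, also add FOLLOW(L) = { EOF }.
Union: FOLLOW(Q) = { EOF, -, [ }.

{ EOF, -, [ }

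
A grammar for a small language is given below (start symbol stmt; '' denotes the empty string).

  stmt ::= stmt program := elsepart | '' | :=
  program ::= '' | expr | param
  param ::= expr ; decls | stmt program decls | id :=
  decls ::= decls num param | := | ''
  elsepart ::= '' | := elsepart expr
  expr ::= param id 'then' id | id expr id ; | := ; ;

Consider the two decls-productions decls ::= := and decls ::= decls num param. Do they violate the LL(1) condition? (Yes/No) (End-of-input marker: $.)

Yes

FIRST(:=) = { := } and FIRST(decls num param) = { :=, num }.
Both contain :=, so the two alternatives are not disjoint — LL(1) conflict.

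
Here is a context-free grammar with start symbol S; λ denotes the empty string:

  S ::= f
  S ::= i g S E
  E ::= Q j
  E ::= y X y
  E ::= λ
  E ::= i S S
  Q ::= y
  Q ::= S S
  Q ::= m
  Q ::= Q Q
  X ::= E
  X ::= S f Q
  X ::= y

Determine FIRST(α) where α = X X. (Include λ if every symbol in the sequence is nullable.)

{ f, i, m, y, λ }

Add FIRST(X)\{λ} = { f, i, m, y }; X is nullable, continue.
Add FIRST(X)\{λ} = { f, i, m, y }; X is nullable, continue.
Every symbol is nullable, so include λ.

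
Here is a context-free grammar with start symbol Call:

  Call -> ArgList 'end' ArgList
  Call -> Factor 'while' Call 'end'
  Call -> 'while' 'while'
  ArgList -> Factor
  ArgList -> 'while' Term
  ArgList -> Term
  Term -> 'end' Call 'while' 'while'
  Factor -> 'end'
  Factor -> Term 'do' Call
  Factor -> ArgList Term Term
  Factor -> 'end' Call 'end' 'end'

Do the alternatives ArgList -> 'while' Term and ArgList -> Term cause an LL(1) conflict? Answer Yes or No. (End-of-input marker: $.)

FIRST('while' Term) = { 'while' } and FIRST(Term) = { 'end' }.
The FIRST sets are disjoint and neither alternative is nullable — no conflict.

No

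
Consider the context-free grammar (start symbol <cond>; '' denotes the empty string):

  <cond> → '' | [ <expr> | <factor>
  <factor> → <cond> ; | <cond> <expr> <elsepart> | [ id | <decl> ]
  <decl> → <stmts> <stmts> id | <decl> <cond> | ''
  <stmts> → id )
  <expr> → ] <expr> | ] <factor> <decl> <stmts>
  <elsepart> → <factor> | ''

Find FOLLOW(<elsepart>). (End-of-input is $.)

In <factor> → <cond> <expr> <elsepart>: <elsepart> is at the end, add FOLLOW(<factor>) = { $, ;, [, ], id }.
Union: FOLLOW(<elsepart>) = { $, ;, [, ], id }.

{ $, ;, [, ], id }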